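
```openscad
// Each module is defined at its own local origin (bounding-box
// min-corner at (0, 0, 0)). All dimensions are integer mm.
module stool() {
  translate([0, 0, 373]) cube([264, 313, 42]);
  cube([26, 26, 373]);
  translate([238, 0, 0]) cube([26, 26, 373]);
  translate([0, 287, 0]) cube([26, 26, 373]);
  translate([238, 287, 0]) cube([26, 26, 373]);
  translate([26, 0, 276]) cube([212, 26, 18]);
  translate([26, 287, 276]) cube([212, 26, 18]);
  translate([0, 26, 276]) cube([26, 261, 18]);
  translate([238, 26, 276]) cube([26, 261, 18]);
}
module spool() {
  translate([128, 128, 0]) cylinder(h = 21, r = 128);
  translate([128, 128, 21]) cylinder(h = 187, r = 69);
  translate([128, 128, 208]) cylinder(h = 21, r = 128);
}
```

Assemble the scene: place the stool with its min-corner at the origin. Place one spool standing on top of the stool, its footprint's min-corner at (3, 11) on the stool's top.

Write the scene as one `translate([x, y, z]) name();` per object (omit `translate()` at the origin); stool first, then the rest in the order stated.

stool();
translate([3, 11, 415]) spool();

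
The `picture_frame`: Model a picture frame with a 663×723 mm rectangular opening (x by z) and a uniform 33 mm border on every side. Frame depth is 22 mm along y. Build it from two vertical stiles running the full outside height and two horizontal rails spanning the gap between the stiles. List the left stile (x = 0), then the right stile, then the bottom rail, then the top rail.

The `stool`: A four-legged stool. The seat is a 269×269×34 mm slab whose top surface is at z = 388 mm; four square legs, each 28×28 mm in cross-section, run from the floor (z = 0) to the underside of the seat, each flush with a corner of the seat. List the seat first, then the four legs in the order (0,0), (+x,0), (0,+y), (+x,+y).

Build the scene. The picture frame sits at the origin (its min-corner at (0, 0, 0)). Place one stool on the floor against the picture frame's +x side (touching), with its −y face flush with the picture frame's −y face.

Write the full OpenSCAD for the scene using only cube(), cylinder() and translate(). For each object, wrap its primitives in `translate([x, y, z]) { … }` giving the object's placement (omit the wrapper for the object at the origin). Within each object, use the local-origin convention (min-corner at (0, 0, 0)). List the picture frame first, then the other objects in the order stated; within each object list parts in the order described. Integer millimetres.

cube([33, 22, 789]);
translate([696, 0, 0]) cube([33, 22, 789]);
translate([33, 0, 0]) cube([663, 22, 33]);
translate([33, 0, 756]) cube([663, 22, 33]);
translate([729, 0, 0]) {
  translate([0, 0, 354]) cube([269, 269, 34]);
  cube([28, 28, 354]);
  translate([241, 0, 0]) cube([28, 28, 354]);
  translate([0, 241, 0]) cube([28, 28, 354]);
  translate([241, 241, 0]) cube([28, 28, 354]);
}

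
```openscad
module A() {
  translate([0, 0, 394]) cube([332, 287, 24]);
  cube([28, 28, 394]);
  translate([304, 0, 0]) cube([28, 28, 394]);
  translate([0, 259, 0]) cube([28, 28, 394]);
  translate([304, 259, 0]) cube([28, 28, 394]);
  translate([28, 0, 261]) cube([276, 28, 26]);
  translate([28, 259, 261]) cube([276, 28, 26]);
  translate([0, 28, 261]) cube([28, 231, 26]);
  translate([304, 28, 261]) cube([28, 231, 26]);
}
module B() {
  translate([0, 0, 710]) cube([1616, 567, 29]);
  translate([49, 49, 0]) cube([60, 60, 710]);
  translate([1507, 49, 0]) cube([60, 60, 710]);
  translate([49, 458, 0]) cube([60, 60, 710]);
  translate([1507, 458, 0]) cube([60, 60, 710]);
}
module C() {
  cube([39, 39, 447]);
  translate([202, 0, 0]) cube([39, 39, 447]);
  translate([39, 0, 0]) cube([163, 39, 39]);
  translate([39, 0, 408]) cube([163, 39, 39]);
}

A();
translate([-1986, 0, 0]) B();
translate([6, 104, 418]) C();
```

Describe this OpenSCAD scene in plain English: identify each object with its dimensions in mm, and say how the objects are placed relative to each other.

A is a simple wooden stool: a rectangular seat 332 mm (x) by 287 mm (y), 24 mm thick, top face at z = 418 mm, on four square legs, each 28×28 mm in cross-section. The legs rest on z = 0, each flush with a corner of the seat. Four stretchers, 28 mm wide and 26 mm tall, connect adjacent legs with their undersides at z = 261 mm, each running between the inner faces of the legs it joins and aligned with the legs' outer faces on the other axis.

B is a table with a 1616×567 mm rectangular top, 29 mm thick, top surface at z = 739 mm, supported by four 60×60 mm square legs, each inset 49 mm from the nearest pair of top edges, running from the floor.

C is a picture frame with a 163×369 mm rectangular opening (x by z) and a uniform 39 mm border on every side. Frame depth is 39 mm along y. It is built from two vertical stiles running the full outside height and two horizontal rails spanning the gap between the stiles.

The table is on the floor beside the stool on its −x side. The picture frame is on top of the stool.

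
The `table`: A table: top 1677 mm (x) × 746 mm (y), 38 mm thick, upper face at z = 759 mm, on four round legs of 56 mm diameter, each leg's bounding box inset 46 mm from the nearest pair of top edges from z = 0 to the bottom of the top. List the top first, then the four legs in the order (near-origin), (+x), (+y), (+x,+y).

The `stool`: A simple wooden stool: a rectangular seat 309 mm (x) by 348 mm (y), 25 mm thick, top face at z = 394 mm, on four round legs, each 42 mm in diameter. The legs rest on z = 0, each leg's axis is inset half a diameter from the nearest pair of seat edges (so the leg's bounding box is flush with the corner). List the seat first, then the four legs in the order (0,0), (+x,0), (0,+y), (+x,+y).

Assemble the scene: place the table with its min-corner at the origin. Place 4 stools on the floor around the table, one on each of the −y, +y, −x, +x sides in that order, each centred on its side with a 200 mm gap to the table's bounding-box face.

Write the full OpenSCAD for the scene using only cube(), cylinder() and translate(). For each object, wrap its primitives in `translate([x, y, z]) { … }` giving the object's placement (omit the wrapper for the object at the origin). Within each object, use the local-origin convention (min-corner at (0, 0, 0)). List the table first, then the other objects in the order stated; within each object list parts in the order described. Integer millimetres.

translate([0, 0, 721]) cube([1677, 746, 38]);
translate([74, 74, 0]) cylinder(h = 721, r = 28);
translate([1603, 74, 0]) cylinder(h = 721, r = 28);
translate([74, 672, 0]) cylinder(h = 721, r = 28);
translate([1603, 672, 0]) cylinder(h = 721, r = 28);
translate([684, -548, 0]) {
  translate([0, 0, 369]) cube([309, 348, 25]);
  translate([21, 21, 0]) cylinder(h = 369, r = 21);
  translate([288, 21, 0]) cylinder(h = 369, r = 21);
  translate([21, 327, 0]) cylinder(h = 369, r = 21);
  translate([288, 327, 0]) cylinder(h = 369, r = 21);
}
translate([684, 946, 0]) {
  translate([0, 0, 369]) cube([309, 348, 25]);
  translate([21, 21, 0]) cylinder(h = 369, r = 21);
  translate([288, 21, 0]) cylinder(h = 369, r = 21);
  translate([21, 327, 0]) cylinder(h = 369, r = 21);
  translate([288, 327, 0]) cylinder(h = 369, r = 21);
}
translate([-509, 199, 0]) {
  translate([0, 0, 369]) cube([309, 348, 25]);
  translate([21, 21, 0]) cylinder(h = 369, r = 21);
  translate([288, 21, 0]) cylinder(h = 369, r = 21);
  translate([21, 327, 0]) cylinder(h = 369, r = 21);
  translate([288, 327, 0]) cylinder(h = 369, r = 21);
}
translate([1877, 199, 0]) {
  translate([0, 0, 369]) cube([309, 348, 25]);
  translate([21, 21, 0]) cylinder(h = 369, r = 21);
  translate([288, 21, 0]) cylinder(h = 369, r = 21);
  translate([21, 327, 0]) cylinder(h = 369, r = 21);
  translate([288, 327, 0]) cylinder(h = 369, r = 21);
}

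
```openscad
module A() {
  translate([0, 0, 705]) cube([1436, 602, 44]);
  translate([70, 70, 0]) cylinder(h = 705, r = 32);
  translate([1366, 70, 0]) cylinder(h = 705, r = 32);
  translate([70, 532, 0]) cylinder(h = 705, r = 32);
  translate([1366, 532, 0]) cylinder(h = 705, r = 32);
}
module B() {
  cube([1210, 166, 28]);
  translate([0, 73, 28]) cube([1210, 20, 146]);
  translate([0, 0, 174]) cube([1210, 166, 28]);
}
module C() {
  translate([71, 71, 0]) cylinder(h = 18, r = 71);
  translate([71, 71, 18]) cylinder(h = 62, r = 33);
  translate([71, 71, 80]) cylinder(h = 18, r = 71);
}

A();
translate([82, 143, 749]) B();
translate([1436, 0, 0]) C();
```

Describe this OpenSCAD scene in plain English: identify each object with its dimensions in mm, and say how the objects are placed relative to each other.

A is a rectangular dining table. The top is 1436×602×44 mm with its upper surface at z = 749 mm. It stands on four round legs of 64 mm diameter, each leg's bounding box inset 38 mm from the nearest pair of top edges, running from the floor to the underside of the top.

B is an I-beam lying along x, 1210 mm long. Overall section height 202 mm. Two flanges 166 mm wide (y) and 28 mm thick, one on the floor and one at the top; a web 20 mm thick runs between them, centred on the flange width.

C is a spool: two coaxial disc flanges of radius 71 mm and thickness 18 mm, joined by a core cylinder of radius 33 mm and height 62 mm. The lower flange rests on z = 0 and the three cylinders share a vertical axis.

The I-beam is on top of the table. The spool is against the table's +x side, with their −y faces flush.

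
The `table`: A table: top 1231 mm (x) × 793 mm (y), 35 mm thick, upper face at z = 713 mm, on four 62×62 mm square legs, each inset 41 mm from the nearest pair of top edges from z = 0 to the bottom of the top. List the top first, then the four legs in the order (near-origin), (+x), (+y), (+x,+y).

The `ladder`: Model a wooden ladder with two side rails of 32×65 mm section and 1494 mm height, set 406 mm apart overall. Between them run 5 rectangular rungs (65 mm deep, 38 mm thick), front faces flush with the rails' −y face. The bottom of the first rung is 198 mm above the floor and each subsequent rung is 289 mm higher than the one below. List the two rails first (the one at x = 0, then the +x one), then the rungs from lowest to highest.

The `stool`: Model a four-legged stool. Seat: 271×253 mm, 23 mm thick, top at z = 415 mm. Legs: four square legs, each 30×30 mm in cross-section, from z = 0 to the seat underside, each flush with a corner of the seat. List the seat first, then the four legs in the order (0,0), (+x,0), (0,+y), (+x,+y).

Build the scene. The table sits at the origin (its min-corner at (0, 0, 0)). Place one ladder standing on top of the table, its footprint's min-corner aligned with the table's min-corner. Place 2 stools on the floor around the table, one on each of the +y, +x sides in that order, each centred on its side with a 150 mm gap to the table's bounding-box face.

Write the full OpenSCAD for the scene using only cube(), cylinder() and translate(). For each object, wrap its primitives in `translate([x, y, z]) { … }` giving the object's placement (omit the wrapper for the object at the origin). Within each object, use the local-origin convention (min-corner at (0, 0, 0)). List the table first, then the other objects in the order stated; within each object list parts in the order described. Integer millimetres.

translate([0, 0, 678]) cube([1231, 793, 35]);
translate([41, 41, 0]) cube([62, 62, 678]);
translate([1128, 41, 0]) cube([62, 62, 678]);
translate([41, 690, 0]) cube([62, 62, 678]);
translate([1128, 690, 0]) cube([62, 62, 678]);
translate([0, 0, 713]) {
  cube([32, 65, 1494]);
  translate([374, 0, 0]) cube([32, 65, 1494]);
  translate([32, 0, 198]) cube([342, 65, 38]);
  translate([32, 0, 487]) cube([342, 65, 38]);
  translate([32, 0, 776]) cube([342, 65, 38]);
  translate([32, 0, 1065]) cube([342, 65, 38]);
  translate([32, 0, 1354]) cube([342, 65, 38]);
}
translate([480, 943, 0]) {
  translate([0, 0, 392]) cube([271, 253, 23]);
  cube([30, 30, 392]);
  translate([241, 0, 0]) cube([30, 30, 392]);
  translate([0, 223, 0]) cube([30, 30, 392]);
  translate([241, 223, 0]) cube([30, 30, 392]);
}
translate([1381, 270, 0]) {
  translate([0, 0, 392]) cube([271, 253, 23]);
  cube([30, 30, 392]);
  translate([241, 0, 0]) cube([30, 30, 392]);
  translate([0, 223, 0]) cube([30, 30, 392]);
  translate([241, 223, 0]) cube([30, 30, 392]);
}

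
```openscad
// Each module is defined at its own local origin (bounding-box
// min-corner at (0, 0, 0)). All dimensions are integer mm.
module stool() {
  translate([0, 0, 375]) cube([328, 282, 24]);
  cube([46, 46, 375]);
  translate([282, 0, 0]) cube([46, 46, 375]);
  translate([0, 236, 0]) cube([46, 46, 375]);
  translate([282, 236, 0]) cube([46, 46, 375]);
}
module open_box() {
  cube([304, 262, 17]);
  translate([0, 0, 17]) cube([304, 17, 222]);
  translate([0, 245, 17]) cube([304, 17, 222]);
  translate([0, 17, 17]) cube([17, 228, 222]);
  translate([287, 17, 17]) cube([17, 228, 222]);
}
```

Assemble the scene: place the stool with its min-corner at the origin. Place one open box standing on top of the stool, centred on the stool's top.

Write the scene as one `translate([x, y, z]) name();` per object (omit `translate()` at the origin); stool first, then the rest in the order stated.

stool();
translate([12, 10, 399]) open_box();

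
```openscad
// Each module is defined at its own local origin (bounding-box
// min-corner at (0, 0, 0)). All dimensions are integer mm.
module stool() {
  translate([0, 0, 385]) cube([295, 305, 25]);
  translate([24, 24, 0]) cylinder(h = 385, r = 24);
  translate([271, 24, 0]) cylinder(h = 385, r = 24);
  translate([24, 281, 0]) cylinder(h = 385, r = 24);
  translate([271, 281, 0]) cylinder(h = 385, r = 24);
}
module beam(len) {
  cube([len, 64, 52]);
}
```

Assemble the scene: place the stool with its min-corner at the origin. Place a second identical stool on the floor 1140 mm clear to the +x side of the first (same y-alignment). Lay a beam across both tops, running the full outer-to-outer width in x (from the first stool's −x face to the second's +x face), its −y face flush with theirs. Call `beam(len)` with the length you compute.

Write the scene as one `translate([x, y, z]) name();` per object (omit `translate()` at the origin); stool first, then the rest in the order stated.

stool();
translate([1435, 0, 0]) stool();
translate([0, 0, 410]) beam(1730);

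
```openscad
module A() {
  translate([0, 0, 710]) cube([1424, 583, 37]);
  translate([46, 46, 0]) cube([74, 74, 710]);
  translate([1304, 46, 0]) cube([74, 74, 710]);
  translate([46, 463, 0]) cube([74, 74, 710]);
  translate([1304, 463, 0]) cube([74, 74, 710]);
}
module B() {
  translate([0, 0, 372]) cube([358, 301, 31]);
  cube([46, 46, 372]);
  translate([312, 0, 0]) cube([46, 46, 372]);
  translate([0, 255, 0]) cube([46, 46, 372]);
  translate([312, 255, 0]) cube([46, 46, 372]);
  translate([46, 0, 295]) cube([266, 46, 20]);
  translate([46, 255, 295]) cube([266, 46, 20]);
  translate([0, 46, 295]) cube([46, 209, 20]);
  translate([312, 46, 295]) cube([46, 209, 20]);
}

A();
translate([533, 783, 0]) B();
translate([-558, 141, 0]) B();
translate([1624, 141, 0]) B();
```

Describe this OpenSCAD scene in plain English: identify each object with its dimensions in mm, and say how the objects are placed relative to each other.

A is a rectangular dining table. The top is 1424×583×37 mm with its upper surface at z = 747 mm. It stands on four 74×74 mm square legs, each inset 46 mm from the nearest pair of top edges, running from the floor to the underside of the top.

B is a simple wooden stool: a rectangular seat 358 mm (x) by 301 mm (y), 31 mm thick, top face at z = 403 mm, on four square legs, each 46×46 mm in cross-section. The legs rest on z = 0, each flush with a corner of the seat. Four stretchers, 46 mm wide and 20 mm tall, connect adjacent legs with their undersides at z = 295 mm, each running between the inner faces of the legs it joins and aligned with the legs' outer faces on the other axis.

Three stools sit around the table at the +y, −x, +x sides.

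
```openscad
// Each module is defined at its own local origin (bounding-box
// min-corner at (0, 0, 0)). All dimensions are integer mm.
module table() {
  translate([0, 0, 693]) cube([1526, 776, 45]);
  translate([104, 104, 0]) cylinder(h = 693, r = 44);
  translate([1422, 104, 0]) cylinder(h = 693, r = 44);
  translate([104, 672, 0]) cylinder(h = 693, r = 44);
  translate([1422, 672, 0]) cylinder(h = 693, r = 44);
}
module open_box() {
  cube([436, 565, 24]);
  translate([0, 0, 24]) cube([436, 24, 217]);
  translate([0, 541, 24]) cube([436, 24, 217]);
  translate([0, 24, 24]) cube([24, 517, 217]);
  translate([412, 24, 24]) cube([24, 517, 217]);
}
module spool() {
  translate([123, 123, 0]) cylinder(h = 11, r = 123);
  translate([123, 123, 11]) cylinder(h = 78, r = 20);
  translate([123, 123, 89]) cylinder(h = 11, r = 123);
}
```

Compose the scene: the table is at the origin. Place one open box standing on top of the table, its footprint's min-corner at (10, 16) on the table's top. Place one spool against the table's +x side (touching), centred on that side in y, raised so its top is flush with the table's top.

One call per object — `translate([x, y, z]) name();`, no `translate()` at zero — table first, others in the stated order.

table();
translate([10, 16, 738]) open_box();
translate([1526, 265, 638]) spool();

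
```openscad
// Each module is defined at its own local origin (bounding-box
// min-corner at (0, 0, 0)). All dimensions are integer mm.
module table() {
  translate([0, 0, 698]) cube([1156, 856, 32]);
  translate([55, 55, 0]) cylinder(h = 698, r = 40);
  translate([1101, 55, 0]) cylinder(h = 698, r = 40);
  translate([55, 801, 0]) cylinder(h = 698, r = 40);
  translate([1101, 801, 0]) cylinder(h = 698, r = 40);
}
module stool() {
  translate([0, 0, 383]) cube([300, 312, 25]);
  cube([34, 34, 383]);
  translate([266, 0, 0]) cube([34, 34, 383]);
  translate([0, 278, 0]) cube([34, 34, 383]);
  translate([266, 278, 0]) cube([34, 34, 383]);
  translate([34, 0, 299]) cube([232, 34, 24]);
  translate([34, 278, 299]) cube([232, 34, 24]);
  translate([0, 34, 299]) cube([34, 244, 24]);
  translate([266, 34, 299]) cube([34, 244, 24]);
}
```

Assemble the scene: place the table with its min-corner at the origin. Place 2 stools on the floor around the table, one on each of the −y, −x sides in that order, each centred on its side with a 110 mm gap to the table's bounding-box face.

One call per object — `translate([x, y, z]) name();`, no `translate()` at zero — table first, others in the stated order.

table();
translate([428, -422, 0]) stool();
translate([-410, 272, 0]) stool();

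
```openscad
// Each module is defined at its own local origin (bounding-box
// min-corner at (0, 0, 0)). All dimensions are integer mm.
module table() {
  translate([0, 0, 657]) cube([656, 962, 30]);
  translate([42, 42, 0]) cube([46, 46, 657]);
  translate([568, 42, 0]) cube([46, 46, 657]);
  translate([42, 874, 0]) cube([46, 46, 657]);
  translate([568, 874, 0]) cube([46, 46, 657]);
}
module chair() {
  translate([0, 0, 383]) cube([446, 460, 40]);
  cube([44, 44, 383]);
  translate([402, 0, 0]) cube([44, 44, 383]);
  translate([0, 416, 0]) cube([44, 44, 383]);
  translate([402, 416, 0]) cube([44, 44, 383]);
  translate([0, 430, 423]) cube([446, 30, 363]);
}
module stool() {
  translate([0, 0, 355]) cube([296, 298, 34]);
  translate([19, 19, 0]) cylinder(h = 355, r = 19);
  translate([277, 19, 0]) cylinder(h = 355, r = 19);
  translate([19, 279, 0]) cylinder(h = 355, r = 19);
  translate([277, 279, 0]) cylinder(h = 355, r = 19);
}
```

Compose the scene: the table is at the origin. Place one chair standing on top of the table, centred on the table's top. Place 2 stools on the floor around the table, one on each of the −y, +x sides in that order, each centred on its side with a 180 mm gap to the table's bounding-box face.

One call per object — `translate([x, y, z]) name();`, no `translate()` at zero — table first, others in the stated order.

table();
translate([105, 251, 687]) chair();
translate([180, -478, 0]) stool();
translate([836, 332, 0]) stool();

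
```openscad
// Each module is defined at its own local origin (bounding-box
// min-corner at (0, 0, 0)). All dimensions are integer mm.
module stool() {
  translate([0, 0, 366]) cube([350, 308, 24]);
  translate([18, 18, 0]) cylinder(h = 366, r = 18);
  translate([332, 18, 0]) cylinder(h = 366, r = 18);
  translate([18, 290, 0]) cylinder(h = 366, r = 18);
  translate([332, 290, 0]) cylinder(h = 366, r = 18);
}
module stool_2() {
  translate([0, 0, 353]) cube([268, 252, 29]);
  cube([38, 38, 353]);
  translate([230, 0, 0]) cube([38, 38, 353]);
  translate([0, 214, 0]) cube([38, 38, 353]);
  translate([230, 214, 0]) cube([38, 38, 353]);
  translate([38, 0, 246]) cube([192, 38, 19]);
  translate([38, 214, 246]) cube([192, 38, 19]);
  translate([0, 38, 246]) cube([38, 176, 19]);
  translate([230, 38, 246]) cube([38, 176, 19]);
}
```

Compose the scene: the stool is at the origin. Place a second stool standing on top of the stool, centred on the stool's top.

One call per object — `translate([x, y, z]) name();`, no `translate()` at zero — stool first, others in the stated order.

stool();
translate([41, 28, 390]) stool_2();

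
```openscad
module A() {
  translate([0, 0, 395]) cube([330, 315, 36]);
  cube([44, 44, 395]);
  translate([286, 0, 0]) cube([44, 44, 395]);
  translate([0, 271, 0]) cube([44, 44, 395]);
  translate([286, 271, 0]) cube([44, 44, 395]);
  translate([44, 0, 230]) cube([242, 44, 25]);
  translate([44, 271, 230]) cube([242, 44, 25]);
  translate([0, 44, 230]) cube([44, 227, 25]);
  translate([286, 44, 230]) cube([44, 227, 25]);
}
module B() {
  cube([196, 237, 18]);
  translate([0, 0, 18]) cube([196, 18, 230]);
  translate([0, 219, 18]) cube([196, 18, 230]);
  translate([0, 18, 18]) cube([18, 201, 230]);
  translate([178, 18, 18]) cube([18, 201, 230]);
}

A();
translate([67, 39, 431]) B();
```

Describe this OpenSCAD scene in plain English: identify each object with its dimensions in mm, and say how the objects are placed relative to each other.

A is a simple wooden stool: a rectangular seat 330 mm (x) by 315 mm (y), 36 mm thick, top face at z = 431 mm, on four square legs, each 44×44 mm in cross-section. The legs rest on z = 0, each flush with a corner of the seat. Four stretchers, 44 mm wide and 25 mm tall, connect adjacent legs with their undersides at z = 230 mm, each running between the inner faces of the legs it joins and aligned with the legs' outer faces on the other axis.

B is an open storage box with external size 196×237×248 mm and wall thickness 18 mm (the base is also 18 mm thick). The base covers the whole footprint; the four walls stand on the base, with the y-facing walls full-width and the x-facing walls fitting between their inner faces.

The open box is on top of the stool, centred.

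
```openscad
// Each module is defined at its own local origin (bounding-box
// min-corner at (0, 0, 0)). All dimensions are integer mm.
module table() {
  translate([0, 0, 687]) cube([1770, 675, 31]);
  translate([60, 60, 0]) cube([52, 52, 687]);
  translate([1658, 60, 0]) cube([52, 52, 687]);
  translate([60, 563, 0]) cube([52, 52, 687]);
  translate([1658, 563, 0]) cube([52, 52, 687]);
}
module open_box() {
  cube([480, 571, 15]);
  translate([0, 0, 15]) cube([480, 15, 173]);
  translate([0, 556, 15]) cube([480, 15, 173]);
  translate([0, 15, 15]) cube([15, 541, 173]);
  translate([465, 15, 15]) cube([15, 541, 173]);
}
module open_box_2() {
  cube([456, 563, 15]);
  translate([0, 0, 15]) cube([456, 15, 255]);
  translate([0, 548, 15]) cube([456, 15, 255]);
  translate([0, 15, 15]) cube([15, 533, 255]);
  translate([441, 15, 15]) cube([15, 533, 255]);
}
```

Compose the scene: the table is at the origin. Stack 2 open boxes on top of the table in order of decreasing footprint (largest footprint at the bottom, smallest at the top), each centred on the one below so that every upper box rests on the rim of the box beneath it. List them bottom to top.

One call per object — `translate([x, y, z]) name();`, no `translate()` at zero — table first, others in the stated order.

table();
translate([645, 52, 718]) open_box();
translate([657, 56, 906]) open_box_2();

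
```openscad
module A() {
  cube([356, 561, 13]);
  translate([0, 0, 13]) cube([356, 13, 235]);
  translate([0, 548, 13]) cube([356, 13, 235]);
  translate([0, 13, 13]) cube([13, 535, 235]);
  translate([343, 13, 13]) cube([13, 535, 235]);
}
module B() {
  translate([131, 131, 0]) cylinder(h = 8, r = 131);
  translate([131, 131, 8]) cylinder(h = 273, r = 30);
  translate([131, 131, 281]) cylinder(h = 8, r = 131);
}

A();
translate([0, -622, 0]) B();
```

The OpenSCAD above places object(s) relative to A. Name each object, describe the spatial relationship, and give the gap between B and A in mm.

The spool's nearest face is 360 mm from the open box's −y face.

A is an open box. B is a spool. The spool is on the floor beside the open box on its −y side. The gap between the spool and the open box is 360 mm.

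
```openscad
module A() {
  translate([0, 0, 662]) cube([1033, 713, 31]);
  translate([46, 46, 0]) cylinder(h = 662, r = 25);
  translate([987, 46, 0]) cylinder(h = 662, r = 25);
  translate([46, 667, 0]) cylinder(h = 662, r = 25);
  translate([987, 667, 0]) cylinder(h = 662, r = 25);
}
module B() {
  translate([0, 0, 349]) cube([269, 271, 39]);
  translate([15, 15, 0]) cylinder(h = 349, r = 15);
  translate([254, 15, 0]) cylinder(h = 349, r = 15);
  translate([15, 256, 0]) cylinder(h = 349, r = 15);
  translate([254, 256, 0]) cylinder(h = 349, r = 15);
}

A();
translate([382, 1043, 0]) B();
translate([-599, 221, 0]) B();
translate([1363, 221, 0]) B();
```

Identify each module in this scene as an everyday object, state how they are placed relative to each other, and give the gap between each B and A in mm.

Each stool's nearest face is 330 mm from the table's bounding box.

A is a table. B is a stool. Three stools sit around the table at the +y, −x, +x sides. The gap between each stool and the table is 330 mm.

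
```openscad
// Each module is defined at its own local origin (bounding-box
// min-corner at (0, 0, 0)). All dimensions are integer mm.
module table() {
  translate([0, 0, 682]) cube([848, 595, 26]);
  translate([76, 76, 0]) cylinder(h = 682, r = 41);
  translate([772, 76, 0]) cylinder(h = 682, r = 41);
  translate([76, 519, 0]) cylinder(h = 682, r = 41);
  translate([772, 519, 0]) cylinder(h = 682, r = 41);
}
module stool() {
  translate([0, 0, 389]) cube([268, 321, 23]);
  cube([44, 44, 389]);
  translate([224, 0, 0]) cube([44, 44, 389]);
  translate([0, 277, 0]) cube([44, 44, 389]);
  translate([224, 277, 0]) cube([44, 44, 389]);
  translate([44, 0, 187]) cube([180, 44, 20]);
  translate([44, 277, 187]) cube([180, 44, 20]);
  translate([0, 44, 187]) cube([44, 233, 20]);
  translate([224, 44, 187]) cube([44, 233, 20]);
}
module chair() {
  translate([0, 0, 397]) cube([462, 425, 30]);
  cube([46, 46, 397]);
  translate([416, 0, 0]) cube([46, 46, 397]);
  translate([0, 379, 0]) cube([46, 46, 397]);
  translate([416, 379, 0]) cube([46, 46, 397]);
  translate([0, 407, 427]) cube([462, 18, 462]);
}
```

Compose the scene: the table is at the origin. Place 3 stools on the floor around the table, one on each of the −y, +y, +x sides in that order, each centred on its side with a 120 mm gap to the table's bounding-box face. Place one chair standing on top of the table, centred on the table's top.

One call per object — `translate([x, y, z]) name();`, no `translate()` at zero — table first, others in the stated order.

table();
translate([290, -441, 0]) stool();
translate([290, 715, 0]) stool();
translate([968, 137, 0]) stool();
translate([193, 85, 708]) chair();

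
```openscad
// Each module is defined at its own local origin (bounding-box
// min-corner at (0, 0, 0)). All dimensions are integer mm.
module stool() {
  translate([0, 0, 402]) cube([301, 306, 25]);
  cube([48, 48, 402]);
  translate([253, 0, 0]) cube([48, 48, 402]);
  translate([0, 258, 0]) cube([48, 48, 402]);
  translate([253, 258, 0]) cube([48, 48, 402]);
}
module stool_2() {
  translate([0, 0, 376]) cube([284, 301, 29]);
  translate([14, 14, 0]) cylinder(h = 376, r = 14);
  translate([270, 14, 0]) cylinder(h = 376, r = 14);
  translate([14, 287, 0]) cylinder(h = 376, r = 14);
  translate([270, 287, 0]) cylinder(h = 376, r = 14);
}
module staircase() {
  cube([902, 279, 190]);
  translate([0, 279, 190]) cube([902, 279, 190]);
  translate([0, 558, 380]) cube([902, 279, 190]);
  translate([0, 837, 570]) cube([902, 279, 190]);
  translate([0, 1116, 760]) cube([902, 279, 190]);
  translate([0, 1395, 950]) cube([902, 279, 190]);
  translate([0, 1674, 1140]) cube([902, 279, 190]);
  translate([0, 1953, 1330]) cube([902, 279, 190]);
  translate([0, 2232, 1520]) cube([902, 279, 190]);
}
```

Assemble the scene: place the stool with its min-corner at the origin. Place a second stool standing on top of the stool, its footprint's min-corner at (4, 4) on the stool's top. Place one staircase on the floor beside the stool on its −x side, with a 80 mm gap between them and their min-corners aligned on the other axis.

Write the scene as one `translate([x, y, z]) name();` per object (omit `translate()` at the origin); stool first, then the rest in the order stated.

stool();
translate([4, 4, 427]) stool_2();
translate([-982, 0, 0]) staircase();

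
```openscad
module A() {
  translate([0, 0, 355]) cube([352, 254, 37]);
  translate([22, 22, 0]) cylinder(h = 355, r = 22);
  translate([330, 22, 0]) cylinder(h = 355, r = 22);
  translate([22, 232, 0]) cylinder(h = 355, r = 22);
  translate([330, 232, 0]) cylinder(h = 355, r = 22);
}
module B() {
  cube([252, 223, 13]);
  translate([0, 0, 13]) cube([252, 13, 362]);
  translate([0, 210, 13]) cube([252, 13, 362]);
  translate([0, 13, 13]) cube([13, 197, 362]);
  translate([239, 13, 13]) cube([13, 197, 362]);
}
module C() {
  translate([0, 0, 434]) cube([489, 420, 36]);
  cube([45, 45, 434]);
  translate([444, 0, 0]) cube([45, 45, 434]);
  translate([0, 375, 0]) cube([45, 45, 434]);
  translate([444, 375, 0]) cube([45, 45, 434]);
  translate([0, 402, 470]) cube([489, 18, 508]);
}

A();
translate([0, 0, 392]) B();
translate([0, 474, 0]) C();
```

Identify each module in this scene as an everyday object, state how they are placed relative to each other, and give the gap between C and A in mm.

A is a stool. B is an open box. C is a chair. The open box is on top of the stool. The chair is on the floor beside the stool on its +y side. The gap between the chair and the stool is 220 mm.

The chair's nearest face is 220 mm from the stool's +y face.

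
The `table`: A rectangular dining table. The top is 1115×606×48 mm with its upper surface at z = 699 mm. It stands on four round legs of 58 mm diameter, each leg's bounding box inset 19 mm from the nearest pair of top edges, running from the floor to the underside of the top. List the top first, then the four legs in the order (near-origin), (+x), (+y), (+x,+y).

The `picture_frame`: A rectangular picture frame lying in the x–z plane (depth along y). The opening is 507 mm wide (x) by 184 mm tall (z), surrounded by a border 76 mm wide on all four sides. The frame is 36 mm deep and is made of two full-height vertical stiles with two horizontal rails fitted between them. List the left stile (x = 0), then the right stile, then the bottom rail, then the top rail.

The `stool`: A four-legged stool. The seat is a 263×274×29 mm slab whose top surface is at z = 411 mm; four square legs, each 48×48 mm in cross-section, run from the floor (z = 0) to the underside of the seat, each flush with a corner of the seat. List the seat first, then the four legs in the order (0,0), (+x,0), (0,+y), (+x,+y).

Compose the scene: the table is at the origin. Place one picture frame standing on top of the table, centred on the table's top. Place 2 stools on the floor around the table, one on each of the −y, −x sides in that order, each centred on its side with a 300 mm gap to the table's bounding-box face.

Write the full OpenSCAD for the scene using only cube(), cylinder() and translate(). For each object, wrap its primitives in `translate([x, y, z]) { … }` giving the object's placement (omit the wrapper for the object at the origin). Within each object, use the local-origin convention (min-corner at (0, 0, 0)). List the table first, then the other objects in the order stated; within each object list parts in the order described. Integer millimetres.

translate([0, 0, 651]) cube([1115, 606, 48]);
translate([48, 48, 0]) cylinder(h = 651, r = 29);
translate([1067, 48, 0]) cylinder(h = 651, r = 29);
translate([48, 558, 0]) cylinder(h = 651, r = 29);
translate([1067, 558, 0]) cylinder(h = 651, r = 29);
translate([228, 285, 699]) {
  cube([76, 36, 336]);
  translate([583, 0, 0]) cube([76, 36, 336]);
  translate([76, 0, 0]) cube([507, 36, 76]);
  translate([76, 0, 260]) cube([507, 36, 76]);
}
translate([426, -574, 0]) {
  translate([0, 0, 382]) cube([263, 274, 29]);
  cube([48, 48, 382]);
  translate([215, 0, 0]) cube([48, 48, 382]);
  translate([0, 226, 0]) cube([48, 48, 382]);
  translate([215, 226, 0]) cube([48, 48, 382]);
}
translate([-563, 166, 0]) {
  translate([0, 0, 382]) cube([263, 274, 29]);
  cube([48, 48, 382]);
  translate([215, 0, 0]) cube([48, 48, 382]);
  translate([0, 226, 0]) cube([48, 48, 382]);
  translate([215, 226, 0]) cube([48, 48, 382]);
}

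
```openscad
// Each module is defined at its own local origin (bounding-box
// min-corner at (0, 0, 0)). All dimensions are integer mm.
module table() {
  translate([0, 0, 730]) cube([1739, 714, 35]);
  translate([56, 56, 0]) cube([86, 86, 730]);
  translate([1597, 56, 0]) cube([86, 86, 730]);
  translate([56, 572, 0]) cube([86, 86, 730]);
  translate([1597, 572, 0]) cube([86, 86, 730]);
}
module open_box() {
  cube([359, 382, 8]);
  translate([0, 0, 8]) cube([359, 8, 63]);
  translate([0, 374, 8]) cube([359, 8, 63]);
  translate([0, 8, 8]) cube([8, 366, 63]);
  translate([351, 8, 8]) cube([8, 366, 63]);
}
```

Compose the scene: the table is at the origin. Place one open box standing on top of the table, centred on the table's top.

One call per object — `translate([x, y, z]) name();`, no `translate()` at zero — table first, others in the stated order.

table();
translate([690, 166, 765]) open_box();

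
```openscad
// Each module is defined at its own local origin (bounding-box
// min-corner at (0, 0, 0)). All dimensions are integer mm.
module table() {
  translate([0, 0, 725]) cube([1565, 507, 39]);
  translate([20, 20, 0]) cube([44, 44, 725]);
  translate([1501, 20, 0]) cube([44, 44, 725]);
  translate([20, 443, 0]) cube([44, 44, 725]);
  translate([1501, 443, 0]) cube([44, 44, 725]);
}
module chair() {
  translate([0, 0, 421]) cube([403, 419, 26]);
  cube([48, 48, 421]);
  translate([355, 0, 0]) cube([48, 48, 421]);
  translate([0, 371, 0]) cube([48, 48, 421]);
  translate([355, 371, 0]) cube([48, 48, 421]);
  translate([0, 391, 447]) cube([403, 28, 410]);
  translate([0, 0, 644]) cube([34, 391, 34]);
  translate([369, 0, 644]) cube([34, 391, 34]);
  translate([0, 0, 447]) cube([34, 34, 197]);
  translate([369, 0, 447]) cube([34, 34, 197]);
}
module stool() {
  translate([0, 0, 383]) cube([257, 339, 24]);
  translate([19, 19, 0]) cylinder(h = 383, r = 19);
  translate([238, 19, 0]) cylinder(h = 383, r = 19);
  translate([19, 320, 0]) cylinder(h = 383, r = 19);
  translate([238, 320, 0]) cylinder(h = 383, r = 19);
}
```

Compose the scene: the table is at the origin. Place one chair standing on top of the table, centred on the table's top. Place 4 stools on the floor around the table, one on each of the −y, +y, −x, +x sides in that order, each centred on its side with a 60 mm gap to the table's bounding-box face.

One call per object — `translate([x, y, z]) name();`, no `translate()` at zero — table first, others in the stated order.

table();
translate([581, 44, 764]) chair();
translate([654, -399, 0]) stool();
translate([654, 567, 0]) stool();
translate([-317, 84, 0]) stool();
translate([1625, 84, 0]) stool();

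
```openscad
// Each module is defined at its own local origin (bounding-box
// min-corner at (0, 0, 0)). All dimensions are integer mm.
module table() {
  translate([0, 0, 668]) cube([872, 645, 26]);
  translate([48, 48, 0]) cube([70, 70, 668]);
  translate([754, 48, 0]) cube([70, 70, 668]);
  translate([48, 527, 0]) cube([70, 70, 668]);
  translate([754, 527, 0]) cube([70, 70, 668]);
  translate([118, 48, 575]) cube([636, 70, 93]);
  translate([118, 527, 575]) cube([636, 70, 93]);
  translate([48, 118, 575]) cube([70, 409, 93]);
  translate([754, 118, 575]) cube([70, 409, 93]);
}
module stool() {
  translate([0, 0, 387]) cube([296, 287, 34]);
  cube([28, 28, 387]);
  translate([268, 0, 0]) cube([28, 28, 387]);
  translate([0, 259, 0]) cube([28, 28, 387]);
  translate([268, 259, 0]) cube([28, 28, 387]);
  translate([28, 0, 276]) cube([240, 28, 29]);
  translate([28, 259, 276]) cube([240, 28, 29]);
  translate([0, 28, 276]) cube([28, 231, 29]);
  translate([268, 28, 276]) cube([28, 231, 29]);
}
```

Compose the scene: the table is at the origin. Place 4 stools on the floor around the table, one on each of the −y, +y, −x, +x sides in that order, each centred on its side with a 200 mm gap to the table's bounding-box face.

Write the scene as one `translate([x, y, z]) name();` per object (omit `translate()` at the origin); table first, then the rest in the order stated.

table();
translate([288, -487, 0]) stool();
translate([288, 845, 0]) stool();
translate([-496, 179, 0]) stool();
translate([1072, 179, 0]) stool();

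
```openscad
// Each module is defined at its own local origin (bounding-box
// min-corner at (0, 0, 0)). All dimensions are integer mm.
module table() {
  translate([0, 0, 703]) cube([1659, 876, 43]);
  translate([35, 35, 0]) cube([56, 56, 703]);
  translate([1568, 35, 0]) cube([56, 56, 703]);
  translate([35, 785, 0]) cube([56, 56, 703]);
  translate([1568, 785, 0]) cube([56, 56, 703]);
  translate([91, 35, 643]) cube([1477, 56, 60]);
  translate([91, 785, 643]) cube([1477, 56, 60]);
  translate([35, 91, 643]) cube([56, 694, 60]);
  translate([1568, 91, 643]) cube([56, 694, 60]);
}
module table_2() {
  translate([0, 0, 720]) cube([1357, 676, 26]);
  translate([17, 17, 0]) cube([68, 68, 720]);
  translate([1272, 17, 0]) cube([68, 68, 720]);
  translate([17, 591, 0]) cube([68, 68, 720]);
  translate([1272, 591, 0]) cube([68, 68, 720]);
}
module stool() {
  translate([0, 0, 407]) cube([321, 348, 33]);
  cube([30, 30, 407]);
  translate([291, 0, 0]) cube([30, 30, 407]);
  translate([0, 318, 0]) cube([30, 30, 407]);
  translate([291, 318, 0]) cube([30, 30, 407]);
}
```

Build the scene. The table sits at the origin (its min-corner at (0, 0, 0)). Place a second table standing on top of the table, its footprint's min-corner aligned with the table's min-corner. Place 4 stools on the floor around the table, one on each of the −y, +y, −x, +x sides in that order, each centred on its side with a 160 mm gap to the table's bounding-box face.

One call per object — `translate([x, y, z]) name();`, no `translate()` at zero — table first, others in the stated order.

table();
translate([0, 0, 746]) table_2();
translate([669, -508, 0]) stool();
translate([669, 1036, 0]) stool();
translate([-481, 264, 0]) stool();
translate([1819, 264, 0]) stool();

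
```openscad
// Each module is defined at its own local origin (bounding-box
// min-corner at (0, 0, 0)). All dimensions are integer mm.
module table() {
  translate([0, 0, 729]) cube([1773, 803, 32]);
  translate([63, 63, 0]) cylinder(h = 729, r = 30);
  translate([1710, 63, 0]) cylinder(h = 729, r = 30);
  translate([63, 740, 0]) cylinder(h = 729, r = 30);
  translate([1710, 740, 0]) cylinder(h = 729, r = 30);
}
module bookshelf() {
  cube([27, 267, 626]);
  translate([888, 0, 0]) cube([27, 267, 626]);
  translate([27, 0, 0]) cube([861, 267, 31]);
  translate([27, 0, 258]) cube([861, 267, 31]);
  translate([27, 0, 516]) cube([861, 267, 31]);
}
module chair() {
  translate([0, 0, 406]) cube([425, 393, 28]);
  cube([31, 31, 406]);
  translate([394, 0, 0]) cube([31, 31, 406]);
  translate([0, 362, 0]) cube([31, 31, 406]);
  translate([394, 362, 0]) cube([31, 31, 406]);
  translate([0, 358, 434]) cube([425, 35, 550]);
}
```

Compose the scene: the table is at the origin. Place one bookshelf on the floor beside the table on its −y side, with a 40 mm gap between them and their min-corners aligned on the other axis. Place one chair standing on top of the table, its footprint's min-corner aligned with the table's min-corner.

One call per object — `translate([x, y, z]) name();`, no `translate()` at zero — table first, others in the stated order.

table();
translate([0, -307, 0]) bookshelf();
translate([0, 0, 761]) chair();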